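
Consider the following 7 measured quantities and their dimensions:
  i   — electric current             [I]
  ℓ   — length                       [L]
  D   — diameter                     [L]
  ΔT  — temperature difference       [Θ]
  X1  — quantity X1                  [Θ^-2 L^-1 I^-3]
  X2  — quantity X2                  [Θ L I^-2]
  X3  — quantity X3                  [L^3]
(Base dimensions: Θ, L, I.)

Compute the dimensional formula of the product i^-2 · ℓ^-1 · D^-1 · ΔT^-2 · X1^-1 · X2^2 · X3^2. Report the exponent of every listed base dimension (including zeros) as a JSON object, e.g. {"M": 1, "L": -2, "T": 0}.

Write exponents as rows Θ,L,I / cols i,ℓ,D,ΔT,X1,X2,X3:
  Θ: [ 0  0  0  1 -2  1  0]
  L: [ 0  1  1  0 -1  1  3]
  I: [ 1  0  0  0 -3 -2  0]
  [Θ]: (-2)·0+(-1)·0+(-1)·0+(-2)·1+(-1)·-2+(2)·1+(2)·0 = 2
  [L]: (-2)·0+(-1)·1+(-1)·1+(-2)·0+(-1)·-1+(2)·1+(2)·3 = 7
  [I]: (-2)·1+(-1)·0+(-1)·0+(-2)·0+(-1)·-3+(2)·-2+(2)·0 = -3
⇒ Θ^2 L^7 I^-3

{"Θ": 2, "L": 7, "I": -3}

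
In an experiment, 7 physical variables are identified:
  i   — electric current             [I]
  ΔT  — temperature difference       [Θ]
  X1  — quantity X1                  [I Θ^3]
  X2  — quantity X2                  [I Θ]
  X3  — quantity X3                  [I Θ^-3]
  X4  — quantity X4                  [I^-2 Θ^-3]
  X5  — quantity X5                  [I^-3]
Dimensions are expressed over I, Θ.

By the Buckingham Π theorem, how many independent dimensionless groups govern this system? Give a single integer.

Dimensional matrix (I×Θ by i×ΔT×X1×X2×X3×X4×X5):
  I: [ 1  0  1  1  1 -2 -3]
  Θ: [ 0  1  3  1 -3 -3  0]
Echelon form has 2 nonzero rows (pivots: i,ΔT)
n=7, r=2 ⇒ 5 dimensionless groups

5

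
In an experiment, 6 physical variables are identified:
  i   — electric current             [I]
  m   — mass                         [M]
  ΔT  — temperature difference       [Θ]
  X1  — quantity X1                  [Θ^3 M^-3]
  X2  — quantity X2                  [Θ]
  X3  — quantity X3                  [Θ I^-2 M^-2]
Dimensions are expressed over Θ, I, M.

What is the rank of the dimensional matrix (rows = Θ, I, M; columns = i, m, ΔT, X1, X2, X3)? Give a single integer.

3

Dimensional matrix (Θ×I×M by i×m×ΔT×X1×X2×X3):
  Θ: [ 0  0  1  3  1  1]
  I: [ 1  0  0  0  0 -2]
  M: [ 0  1  0 -3  0 -2]
Echelon form has 3 nonzero rows (pivots: i,m,ΔT)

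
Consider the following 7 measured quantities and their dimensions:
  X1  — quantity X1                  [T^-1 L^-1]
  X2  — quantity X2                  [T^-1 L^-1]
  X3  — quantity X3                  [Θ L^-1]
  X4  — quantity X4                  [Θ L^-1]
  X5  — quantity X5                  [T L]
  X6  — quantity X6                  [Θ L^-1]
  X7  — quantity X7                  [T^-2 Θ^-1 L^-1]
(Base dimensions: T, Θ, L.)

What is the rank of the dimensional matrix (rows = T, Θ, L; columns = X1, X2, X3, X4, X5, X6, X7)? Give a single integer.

2

Dimensional matrix (T×Θ×L by X1×X2×X3×X4×X5×X6×X7):
  T: [-1 -1  0  0  1  0 -2]
  Θ: [ 0  0  1  1  0  1 -1]
  L: [-1 -1 -1 -1  1 -1 -1]
Row reduction gives pivot columns X1,X3; rank = 2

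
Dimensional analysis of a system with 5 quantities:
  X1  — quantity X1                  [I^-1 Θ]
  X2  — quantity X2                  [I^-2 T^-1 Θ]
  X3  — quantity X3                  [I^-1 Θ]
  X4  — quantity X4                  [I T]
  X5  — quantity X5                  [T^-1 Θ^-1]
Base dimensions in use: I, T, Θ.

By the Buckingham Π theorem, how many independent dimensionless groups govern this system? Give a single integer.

3

Exponent matrix [I,T,Θ] × [X1,X2,X3,X4,X5]:
  I: [-1 -2 -1  1  0]
  T: [ 0 -1  0  1 -1]
  Θ: [ 1  1  1  0 -1]
RREF → pivots at {X1,X2} ⇒ r = 2
n=5, r=2 ⇒ 3 dimensionless groups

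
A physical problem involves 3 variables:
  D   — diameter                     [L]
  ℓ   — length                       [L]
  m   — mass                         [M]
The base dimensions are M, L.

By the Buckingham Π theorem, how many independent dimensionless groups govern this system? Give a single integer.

Write exponents as rows M,L / cols D,ℓ,m:
  M: [ 0  0  1]
  L: [ 1  1  0]
Echelon form has 2 nonzero rows (pivots: D,m)
n=3, r=2 ⇒ 1 dimensionless group

1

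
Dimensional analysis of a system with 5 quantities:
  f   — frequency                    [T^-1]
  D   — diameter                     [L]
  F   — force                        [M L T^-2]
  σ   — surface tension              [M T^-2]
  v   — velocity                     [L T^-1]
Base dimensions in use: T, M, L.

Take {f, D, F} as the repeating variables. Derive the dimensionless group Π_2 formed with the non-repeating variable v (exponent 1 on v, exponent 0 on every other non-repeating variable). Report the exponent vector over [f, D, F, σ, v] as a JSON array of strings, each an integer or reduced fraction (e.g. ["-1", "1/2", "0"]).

Dimensional matrix (T×M×L by f×D×F×σ×v):
  T: [-1  0 -2 -2 -1]
  M: [ 0  0  1  1  0]
  L: [ 0  1  1  0  1]
Echelon form has 3 nonzero rows (pivots: f,D,F)
Pivot set = {f,D,F}, free = {σ,v}
RREF:
  r0: [   1    0    0    0    1]
  r1: [   0    1    0   -1    1]
  r2: [   0    0    1    1    0]
Fix exponent of v at 1, σ at 0; solve each RREF row for its pivot's exponent:
  r0: exp(f) + (1)·1 = 0 ⇒ exp(f) = -1
  r1: exp(D) + (1)·1 = 0 ⇒ exp(D) = -1
  r2: exp(F) + (0)·1 = 0 ⇒ exp(F) = 0
Π_2 = f^-1 · D^-1 · v

["-1", "-1", "0", "0", "1"]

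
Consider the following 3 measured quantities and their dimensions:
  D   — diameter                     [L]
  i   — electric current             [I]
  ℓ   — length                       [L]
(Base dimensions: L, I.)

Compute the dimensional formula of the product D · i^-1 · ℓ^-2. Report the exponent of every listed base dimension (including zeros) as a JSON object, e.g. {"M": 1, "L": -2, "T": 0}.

Dimensional matrix (L×I by D×i×ℓ):
  L: [ 1  0  1]
  I: [ 0  1  0]
  [L]: (1)·1+(-1)·0+(-2)·1 = -1
  [I]: (1)·0+(-1)·1+(-2)·0 = -1
⇒ L^-1 I^-1

{"L": -1, "I": -1}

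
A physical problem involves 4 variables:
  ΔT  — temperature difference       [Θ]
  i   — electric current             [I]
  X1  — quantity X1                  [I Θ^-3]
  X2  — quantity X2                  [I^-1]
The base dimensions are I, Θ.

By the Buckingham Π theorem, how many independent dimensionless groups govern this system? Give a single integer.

2

Write exponents as rows I,Θ / cols ΔT,i,X1,X2:
  I: [ 0  1  1 -1]
  Θ: [ 1  0 -3  0]
Echelon form has 2 nonzero rows (pivots: ΔT,i)
n=4, r=2 ⇒ 2 dimensionless groups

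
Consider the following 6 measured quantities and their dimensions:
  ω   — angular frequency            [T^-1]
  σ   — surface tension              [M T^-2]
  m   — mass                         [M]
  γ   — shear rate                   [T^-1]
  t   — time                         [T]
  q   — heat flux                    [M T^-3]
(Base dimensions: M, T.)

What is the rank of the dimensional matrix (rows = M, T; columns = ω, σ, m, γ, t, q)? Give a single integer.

2

Exponent matrix [M,T] × [ω,σ,m,γ,t,q]:
  M: [ 0  1  1  0  0  1]
  T: [-1 -2  0 -1  1 -3]
RREF → pivots at {ω,σ} ⇒ r = 2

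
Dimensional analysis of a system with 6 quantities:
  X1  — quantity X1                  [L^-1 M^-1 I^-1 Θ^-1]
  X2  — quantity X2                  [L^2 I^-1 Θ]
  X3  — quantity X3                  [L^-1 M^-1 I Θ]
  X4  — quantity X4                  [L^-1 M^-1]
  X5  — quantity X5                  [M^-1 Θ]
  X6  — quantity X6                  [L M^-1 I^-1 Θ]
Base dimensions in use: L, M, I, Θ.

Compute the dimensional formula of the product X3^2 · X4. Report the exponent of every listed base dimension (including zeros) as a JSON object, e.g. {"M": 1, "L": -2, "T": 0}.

{"L": -3, "M": -3, "I": 2, "Θ": 2}

Write exponents as rows L,M,I,Θ / cols X1,X2,X3,X4,X5,X6:
  L: [-1  2 -1 -1  0  1]
  M: [-1  0 -1 -1 -1 -1]
  I: [-1 -1  1  0  0 -1]
  Θ: [-1  1  1  0  1  1]
  [L]: (2)·-1+(1)·-1 = -3
  [M]: (2)·-1+(1)·-1 = -3
  [I]: (2)·1+(1)·0 = 2
  [Θ]: (2)·1+(1)·0 = 2
⇒ L^-3 M^-3 I^2 Θ^2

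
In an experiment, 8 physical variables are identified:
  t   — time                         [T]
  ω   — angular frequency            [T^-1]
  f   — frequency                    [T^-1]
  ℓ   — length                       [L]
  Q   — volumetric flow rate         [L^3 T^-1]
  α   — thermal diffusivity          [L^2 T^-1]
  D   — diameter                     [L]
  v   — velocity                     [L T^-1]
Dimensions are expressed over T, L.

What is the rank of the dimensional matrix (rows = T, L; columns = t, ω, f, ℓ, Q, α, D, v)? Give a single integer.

Dimensional matrix (T×L by t×ω×f×ℓ×Q×α×D×v):
  T: [ 1 -1 -1  0 -1 -1  0 -1]
  L: [ 0  0  0  1  3  2  1  1]
RREF → pivots at {t,ℓ} ⇒ r = 2

2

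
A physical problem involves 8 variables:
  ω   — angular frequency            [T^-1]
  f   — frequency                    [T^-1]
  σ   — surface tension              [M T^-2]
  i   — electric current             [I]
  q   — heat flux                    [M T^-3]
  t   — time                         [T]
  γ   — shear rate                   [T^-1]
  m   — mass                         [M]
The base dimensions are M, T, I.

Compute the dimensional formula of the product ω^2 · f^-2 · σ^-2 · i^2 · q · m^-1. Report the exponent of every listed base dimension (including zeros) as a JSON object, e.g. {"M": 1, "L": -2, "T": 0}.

{"M": -2, "T": 1, "I": 2}

Write exponents as rows M,T,I / cols ω,f,σ,i,q,t,γ,m:
  M: [ 0  0  1  0  1  0  0  1]
  T: [-1 -1 -2  0 -3  1 -1  0]
  I: [ 0  0  0  1  0  0  0  0]
  [M]: (2)·0+(-2)·0+(-2)·1+(2)·0+(1)·1+(-1)·1 = -2
  [T]: (2)·-1+(-2)·-1+(-2)·-2+(2)·0+(1)·-3+(-1)·0 = 1
  [I]: (2)·0+(-2)·0+(-2)·0+(2)·1+(1)·0+(-1)·0 = 2
⇒ M^-2 T I^2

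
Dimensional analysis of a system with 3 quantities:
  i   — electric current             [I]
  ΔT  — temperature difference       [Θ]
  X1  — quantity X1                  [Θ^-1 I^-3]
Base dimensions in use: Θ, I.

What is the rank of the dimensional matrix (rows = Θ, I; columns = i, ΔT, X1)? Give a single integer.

2

Dimensional matrix (Θ×I by i×ΔT×X1):
  Θ: [ 0  1 -1]
  I: [ 1  0 -3]
RREF → pivots at {i,ΔT} ⇒ r = 2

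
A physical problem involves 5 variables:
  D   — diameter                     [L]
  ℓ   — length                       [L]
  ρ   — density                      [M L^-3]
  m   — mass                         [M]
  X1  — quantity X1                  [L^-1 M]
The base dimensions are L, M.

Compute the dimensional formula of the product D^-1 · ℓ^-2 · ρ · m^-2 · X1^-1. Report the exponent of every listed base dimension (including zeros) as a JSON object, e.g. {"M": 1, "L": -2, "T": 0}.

Dimensional matrix (L×M by D×ℓ×ρ×m×X1):
  L: [ 1  1 -3  0 -1]
  M: [ 0  0  1  1  1]
  [L]: (-1)·1+(-2)·1+(1)·-3+(-2)·0+(-1)·-1 = -5
  [M]: (-1)·0+(-2)·0+(1)·1+(-2)·1+(-1)·1 = -2
⇒ L^-5 M^-2

{"L": -5, "M": -2}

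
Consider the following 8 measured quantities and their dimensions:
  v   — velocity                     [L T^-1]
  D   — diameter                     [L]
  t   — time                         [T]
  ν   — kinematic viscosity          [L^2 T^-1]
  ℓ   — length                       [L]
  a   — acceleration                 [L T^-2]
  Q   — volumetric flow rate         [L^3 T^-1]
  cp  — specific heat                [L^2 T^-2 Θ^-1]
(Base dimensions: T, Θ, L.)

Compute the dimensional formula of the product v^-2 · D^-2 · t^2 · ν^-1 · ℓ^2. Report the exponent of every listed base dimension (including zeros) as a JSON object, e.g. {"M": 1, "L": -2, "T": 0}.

Exponent matrix [T,Θ,L] × [v,D,t,ν,ℓ,a,Q,cp]:
  T: [-1  0  1 -1  0 -2 -1 -2]
  Θ: [ 0  0  0  0  0  0  0 -1]
  L: [ 1  1  0  2  1  1  3  2]
  [T]: (-2)·-1+(-2)·0+(2)·1+(-1)·-1+(2)·0 = 5
  [Θ]: (-2)·0+(-2)·0+(2)·0+(-1)·0+(2)·0 = 0
  [L]: (-2)·1+(-2)·1+(2)·0+(-1)·2+(2)·1 = -4
⇒ T^5 L^-4

{"T": 5, "Θ": 0, "L": -4}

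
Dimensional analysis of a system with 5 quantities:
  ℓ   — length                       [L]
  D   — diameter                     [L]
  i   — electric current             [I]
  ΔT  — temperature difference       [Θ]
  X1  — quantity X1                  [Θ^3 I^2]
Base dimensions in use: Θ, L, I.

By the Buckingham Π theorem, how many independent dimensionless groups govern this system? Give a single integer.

2

Exponent matrix [Θ,L,I] × [ℓ,D,i,ΔT,X1]:
  Θ: [ 0  0  0  1  3]
  L: [ 1  1  0  0  0]
  I: [ 0  0  1  0  2]
Echelon form has 3 nonzero rows (pivots: ℓ,i,ΔT)
Π count = n − r = 5 − 3 = 2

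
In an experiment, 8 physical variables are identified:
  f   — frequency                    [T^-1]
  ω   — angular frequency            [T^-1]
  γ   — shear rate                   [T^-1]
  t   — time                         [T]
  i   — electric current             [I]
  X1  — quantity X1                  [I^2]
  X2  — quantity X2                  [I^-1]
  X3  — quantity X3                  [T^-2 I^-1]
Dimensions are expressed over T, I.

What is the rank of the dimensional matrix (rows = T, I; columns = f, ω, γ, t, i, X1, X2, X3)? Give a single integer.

2

Exponent matrix [T,I] × [f,ω,γ,t,i,X1,X2,X3]:
  T: [-1 -1 -1  1  0  0  0 -2]
  I: [ 0  0  0  0  1  2 -1 -1]
Echelon form has 2 nonzero rows (pivots: f,i)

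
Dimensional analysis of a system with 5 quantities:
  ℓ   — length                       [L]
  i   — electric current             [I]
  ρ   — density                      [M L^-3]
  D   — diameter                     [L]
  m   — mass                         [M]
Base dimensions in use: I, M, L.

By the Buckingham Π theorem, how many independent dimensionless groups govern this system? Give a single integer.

Write exponents as rows I,M,L / cols ℓ,i,ρ,D,m:
  I: [ 0  1  0  0  0]
  M: [ 0  0  1  0  1]
  L: [ 1  0 -3  1  0]
Row reduction gives pivot columns ℓ,i,ρ; rank = 3
n=5, r=3 ⇒ 2 dimensionless groups

2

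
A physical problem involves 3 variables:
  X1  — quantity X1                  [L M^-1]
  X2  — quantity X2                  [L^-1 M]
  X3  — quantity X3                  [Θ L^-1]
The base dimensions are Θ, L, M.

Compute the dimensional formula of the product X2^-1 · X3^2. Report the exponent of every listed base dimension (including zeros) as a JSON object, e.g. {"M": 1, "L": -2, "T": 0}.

Exponent matrix [Θ,L,M] × [X1,X2,X3]:
  Θ: [ 0  0  1]
  L: [ 1 -1 -1]
  M: [-1  1  0]
  [Θ]: (-1)·0+(2)·1 = 2
  [L]: (-1)·-1+(2)·-1 = -1
  [M]: (-1)·1+(2)·0 = -1
⇒ Θ^2 L^-1 M^-1

{"Θ": 2, "L": -1, "M": -1}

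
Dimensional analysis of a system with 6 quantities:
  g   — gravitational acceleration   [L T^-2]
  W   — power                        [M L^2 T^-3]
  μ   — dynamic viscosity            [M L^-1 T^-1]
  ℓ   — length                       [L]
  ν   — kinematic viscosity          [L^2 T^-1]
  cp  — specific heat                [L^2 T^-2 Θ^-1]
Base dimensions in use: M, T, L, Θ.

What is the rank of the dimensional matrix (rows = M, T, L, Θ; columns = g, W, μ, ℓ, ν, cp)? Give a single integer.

Write exponents as rows M,T,L,Θ / cols g,W,μ,ℓ,ν,cp:
  M: [ 0  1  1  0  0  0]
  T: [-2 -3 -1  0 -1 -2]
  L: [ 1  2 -1  1  2  2]
  Θ: [ 0  0  0  0  0 -1]
Row reduction gives pivot columns g,W,μ,cp; rank = 4

4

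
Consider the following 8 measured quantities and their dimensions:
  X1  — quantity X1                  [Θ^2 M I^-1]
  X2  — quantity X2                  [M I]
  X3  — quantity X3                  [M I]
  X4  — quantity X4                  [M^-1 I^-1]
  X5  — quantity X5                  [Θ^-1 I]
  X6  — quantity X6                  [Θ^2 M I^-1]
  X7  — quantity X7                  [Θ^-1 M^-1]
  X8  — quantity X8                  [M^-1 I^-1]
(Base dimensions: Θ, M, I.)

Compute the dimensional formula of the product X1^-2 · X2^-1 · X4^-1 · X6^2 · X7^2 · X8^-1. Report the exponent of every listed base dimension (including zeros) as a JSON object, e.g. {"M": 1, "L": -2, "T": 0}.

{"Θ": -2, "M": -1, "I": 1}

Write exponents as rows Θ,M,I / cols X1,X2,X3,X4,X5,X6,X7,X8:
  Θ: [ 2  0  0  0 -1  2 -1  0]
  M: [ 1  1  1 -1  0  1 -1 -1]
  I: [-1  1  1 -1  1 -1  0 -1]
  [Θ]: (-2)·2+(-1)·0+(-1)·0+(2)·2+(2)·-1+(-1)·0 = -2
  [M]: (-2)·1+(-1)·1+(-1)·-1+(2)·1+(2)·-1+(-1)·-1 = -1
  [I]: (-2)·-1+(-1)·1+(-1)·-1+(2)·-1+(2)·0+(-1)·-1 = 1
⇒ Θ^-2 M^-1 I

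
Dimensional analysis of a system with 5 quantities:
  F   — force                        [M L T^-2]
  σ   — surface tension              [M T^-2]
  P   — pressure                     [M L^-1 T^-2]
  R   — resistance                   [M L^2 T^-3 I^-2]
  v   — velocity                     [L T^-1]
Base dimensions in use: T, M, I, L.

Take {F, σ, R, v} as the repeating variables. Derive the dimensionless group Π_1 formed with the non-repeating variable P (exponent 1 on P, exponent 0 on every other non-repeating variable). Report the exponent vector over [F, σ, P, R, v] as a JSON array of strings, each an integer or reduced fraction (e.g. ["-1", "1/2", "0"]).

Write exponents as rows T,M,I,L / cols F,σ,P,R,v:
  T: [-2 -2 -2 -3 -1]
  M: [ 1  1  1  1  0]
  I: [ 0  0  0 -2  0]
  L: [ 1  0 -1  2  1]
RREF → pivots at {F,σ,R,v} ⇒ r = 4
Repeat: F,σ,R,v; free: P
RREF:
  r0: [   1    0   -1    0    0]
  r1: [   0    1    2    0    0]
  r2: [   0    0    0    1    0]
  r3: [   0    0    0    0    1]
Fix exponent of P at 1; solve each RREF row for its pivot's exponent:
  r0: exp(F) + (-1)·1 = 0 ⇒ exp(F) = 1
  r1: exp(σ) + (2)·1 = 0 ⇒ exp(σ) = -2
  r2: exp(R) + (0)·1 = 0 ⇒ exp(R) = 0
  r3: exp(v) + (0)·1 = 0 ⇒ exp(v) = 0
Π_1 = F · σ^-2 · P

["1", "-2", "1", "0", "0"]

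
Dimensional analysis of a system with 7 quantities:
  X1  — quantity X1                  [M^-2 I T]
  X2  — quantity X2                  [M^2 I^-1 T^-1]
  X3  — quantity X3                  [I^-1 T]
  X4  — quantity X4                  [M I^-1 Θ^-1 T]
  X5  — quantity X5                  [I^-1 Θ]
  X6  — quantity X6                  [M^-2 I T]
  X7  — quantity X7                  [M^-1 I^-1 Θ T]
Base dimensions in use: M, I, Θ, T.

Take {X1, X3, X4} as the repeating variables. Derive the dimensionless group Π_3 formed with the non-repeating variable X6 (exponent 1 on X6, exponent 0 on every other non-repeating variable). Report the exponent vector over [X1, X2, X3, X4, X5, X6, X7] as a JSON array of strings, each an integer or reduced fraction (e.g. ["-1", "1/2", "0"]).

Exponent matrix [M,I,Θ,T] × [X1,X2,X3,X4,X5,X6,X7]:
  M: [-2  2  0  1  0 -2 -1]
  I: [ 1 -1 -1 -1 -1  1 -1]
  Θ: [ 0  0  0 -1  1  0  1]
  T: [ 1 -1  1  1  0  1  1]
Echelon form has 3 nonzero rows (pivots: X1,X3,X4)
Pivot set = {X1,X3,X4}, free = {X2,X5,X6,X7}
RREF:
  r0: [   1   -1    0    0 -1/2    1    0]
  r1: [   0    0    1    0  3/2    0    2]
  r2: [   0    0    0    1   -1    0   -1]
  r3: [   0    0    0    0    0    0    0]
Fix exponent of X6 at 1, X2 at 0, X5 at 0, X7 at 0; solve each RREF row for its pivot's exponent:
  r0: exp(X1) + (1)·1 = 0 ⇒ exp(X1) = -1
  r1: exp(X3) + (0)·1 = 0 ⇒ exp(X3) = 0
  r2: exp(X4) + (0)·1 = 0 ⇒ exp(X4) = 0
Π_3 = X1^-1 · X6

["-1", "0", "0", "0", "0", "1", "0"]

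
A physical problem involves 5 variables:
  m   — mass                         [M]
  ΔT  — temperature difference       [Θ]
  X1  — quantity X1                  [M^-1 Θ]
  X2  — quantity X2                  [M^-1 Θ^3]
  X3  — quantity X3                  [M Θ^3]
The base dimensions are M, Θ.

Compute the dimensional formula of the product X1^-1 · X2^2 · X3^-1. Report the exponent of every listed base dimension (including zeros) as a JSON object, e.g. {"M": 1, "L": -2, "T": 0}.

Write exponents as rows M,Θ / cols m,ΔT,X1,X2,X3:
  M: [ 1  0 -1 -1  1]
  Θ: [ 0  1  1  3  3]
  [M]: (-1)·-1+(2)·-1+(-1)·1 = -2
  [Θ]: (-1)·1+(2)·3+(-1)·3 = 2
⇒ M^-2 Θ^2

{"M": -2, "Θ": 2}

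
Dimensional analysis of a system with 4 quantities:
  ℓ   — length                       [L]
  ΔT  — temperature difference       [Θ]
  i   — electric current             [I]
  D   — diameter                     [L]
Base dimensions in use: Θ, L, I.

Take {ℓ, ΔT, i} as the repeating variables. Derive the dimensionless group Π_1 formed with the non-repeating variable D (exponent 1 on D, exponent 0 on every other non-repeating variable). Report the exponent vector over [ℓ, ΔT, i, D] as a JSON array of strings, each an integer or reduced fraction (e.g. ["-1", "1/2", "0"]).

["-1", "0", "0", "1"]

Dimensional matrix (Θ×L×I by ℓ×ΔT×i×D):
  Θ: [ 0  1  0  0]
  L: [ 1  0  0  1]
  I: [ 0  0  1  0]
RREF → pivots at {ℓ,ΔT,i} ⇒ r = 3
Repeat: ℓ,ΔT,i; free: D
RREF:
  r0: [   1    0    0    1]
  r1: [   0    1    0    0]
  r2: [   0    0    1    0]
Fix exponent of D at 1; solve each RREF row for its pivot's exponent:
  r0: exp(ℓ) + (1)·1 = 0 ⇒ exp(ℓ) = -1
  r1: exp(ΔT) + (0)·1 = 0 ⇒ exp(ΔT) = 0
  r2: exp(i) + (0)·1 = 0 ⇒ exp(i) = 0
Π_1 = ℓ^-1 · D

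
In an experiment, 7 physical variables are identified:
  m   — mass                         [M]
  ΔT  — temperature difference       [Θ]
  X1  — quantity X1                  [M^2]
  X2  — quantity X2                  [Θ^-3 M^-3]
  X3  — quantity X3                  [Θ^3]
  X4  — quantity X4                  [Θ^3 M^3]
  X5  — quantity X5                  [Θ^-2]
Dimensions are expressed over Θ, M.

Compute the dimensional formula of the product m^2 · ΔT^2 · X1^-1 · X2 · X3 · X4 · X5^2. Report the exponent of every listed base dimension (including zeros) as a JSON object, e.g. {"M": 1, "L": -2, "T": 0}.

{"Θ": 1, "M": 0}

Exponent matrix [Θ,M] × [m,ΔT,X1,X2,X3,X4,X5]:
  Θ: [ 0  1  0 -3  3  3 -2]
  M: [ 1  0  2 -3  0  3  0]
  [Θ]: (2)·0+(2)·1+(-1)·0+(1)·-3+(1)·3+(1)·3+(2)·-2 = 1
  [M]: (2)·1+(2)·0+(-1)·2+(1)·-3+(1)·0+(1)·3+(2)·0 = 0
⇒ Θ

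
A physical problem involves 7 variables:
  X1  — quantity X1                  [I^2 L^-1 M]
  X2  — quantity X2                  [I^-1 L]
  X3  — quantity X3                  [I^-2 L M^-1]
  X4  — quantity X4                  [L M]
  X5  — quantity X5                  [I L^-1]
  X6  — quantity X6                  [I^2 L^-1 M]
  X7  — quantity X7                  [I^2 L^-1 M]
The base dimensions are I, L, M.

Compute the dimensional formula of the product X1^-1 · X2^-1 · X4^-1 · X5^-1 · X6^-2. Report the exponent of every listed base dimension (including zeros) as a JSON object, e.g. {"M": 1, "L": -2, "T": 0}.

{"I": -6, "L": 2, "M": -4}

Exponent matrix [I,L,M] × [X1,X2,X3,X4,X5,X6,X7]:
  I: [ 2 -1 -2  0  1  2  2]
  L: [-1  1  1  1 -1 -1 -1]
  M: [ 1  0 -1  1  0  1  1]
  [I]: (-1)·2+(-1)·-1+(-1)·0+(-1)·1+(-2)·2 = -6
  [L]: (-1)·-1+(-1)·1+(-1)·1+(-1)·-1+(-2)·-1 = 2
  [M]: (-1)·1+(-1)·0+(-1)·1+(-1)·0+(-2)·1 = -4
⇒ I^-6 L^2 M^-4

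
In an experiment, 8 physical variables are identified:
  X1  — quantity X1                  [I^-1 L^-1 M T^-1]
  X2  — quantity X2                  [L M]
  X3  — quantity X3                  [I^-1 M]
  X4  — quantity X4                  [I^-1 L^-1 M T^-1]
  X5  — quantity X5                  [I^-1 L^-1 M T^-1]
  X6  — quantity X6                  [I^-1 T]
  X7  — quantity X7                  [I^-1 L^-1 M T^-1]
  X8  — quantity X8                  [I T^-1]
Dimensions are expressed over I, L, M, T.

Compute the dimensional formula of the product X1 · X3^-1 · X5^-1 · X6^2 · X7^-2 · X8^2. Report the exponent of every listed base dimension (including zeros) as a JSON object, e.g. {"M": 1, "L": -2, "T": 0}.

{"I": 3, "L": 2, "M": -3, "T": 2}

Exponent matrix [I,L,M,T] × [X1,X2,X3,X4,X5,X6,X7,X8]:
  I: [-1  0 -1 -1 -1 -1 -1  1]
  L: [-1  1  0 -1 -1  0 -1  0]
  M: [ 1  1  1  1  1  0  1  0]
  T: [-1  0  0 -1 -1  1 -1 -1]
  [I]: (1)·-1+(-1)·-1+(-1)·-1+(2)·-1+(-2)·-1+(2)·1 = 3
  [L]: (1)·-1+(-1)·0+(-1)·-1+(2)·0+(-2)·-1+(2)·0 = 2
  [M]: (1)·1+(-1)·1+(-1)·1+(2)·0+(-2)·1+(2)·0 = -3
  [T]: (1)·-1+(-1)·0+(-1)·-1+(2)·1+(-2)·-1+(2)·-1 = 2
⇒ I^3 L^2 M^-3 T^2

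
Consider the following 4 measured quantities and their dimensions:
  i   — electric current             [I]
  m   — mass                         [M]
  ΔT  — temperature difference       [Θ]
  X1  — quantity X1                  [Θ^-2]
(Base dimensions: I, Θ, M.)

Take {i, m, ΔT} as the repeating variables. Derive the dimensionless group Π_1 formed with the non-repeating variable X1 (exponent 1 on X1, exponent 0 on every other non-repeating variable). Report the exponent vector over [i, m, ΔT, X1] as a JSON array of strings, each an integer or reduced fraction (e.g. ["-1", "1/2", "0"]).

["0", "0", "2", "1"]

Write exponents as rows I,Θ,M / cols i,m,ΔT,X1:
  I: [ 1  0  0  0]
  Θ: [ 0  0  1 -2]
  M: [ 0  1  0  0]
RREF → pivots at {i,m,ΔT} ⇒ r = 3
Repeat: i,m,ΔT; free: X1
RREF:
  r0: [   1    0    0    0]
  r1: [   0    1    0    0]
  r2: [   0    0    1   -2]
Fix exponent of X1 at 1; solve each RREF row for its pivot's exponent:
  r0: exp(i) + (0)·1 = 0 ⇒ exp(i) = 0
  r1: exp(m) + (0)·1 = 0 ⇒ exp(m) = 0
  r2: exp(ΔT) + (-2)·1 = 0 ⇒ exp(ΔT) = 2
Π_1 = ΔT^2 · X1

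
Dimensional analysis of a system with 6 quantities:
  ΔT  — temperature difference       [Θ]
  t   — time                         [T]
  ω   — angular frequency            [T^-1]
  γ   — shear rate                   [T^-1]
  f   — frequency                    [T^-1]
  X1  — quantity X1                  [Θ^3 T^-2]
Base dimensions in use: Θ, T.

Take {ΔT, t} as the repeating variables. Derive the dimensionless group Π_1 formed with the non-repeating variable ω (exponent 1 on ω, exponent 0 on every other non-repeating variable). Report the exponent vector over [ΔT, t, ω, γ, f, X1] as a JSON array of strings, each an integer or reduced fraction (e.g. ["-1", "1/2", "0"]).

["0", "1", "1", "0", "0", "0"]

Exponent matrix [Θ,T] × [ΔT,t,ω,γ,f,X1]:
  Θ: [ 1  0  0  0  0  3]
  T: [ 0  1 -1 -1 -1 -2]
Row reduction gives pivot columns ΔT,t; rank = 2
Repeat: ΔT,t; free: ω,γ,f,X1
RREF:
  r0: [   1    0    0    0    0    3]
  r1: [   0    1   -1   -1   -1   -2]
Fix exponent of ω at 1, γ at 0, f at 0, X1 at 0; solve each RREF row for its pivot's exponent:
  r0: exp(ΔT) + (0)·1 = 0 ⇒ exp(ΔT) = 0
  r1: exp(t) + (-1)·1 = 0 ⇒ exp(t) = 1
Π_1 = t · ω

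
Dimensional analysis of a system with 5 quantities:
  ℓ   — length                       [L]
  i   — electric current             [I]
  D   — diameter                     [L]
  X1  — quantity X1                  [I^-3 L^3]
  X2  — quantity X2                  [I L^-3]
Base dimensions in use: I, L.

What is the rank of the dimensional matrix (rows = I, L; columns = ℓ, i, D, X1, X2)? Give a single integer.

2

Exponent matrix [I,L] × [ℓ,i,D,X1,X2]:
  I: [ 0  1  0 -3  1]
  L: [ 1  0  1  3 -3]
Echelon form has 2 nonzero rows (pivots: ℓ,i)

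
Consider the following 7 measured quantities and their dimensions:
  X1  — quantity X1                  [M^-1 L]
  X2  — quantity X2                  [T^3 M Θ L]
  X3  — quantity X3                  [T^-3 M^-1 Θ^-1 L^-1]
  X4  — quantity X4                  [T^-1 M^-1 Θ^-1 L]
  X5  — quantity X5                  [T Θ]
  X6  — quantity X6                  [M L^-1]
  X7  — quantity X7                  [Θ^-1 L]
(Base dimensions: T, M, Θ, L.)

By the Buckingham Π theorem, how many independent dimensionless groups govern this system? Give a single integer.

Dimensional matrix (T×M×Θ×L by X1×X2×X3×X4×X5×X6×X7):
  T: [ 0  3 -3 -1  1  0  0]
  M: [-1  1 -1 -1  0  1  0]
  Θ: [ 0  1 -1 -1  1  0 -1]
  L: [ 1  1 -1  1  0 -1  1]
Row reduction gives pivot columns X1,X2,X4; rank = 3
Π count = n − r = 7 − 3 = 4

4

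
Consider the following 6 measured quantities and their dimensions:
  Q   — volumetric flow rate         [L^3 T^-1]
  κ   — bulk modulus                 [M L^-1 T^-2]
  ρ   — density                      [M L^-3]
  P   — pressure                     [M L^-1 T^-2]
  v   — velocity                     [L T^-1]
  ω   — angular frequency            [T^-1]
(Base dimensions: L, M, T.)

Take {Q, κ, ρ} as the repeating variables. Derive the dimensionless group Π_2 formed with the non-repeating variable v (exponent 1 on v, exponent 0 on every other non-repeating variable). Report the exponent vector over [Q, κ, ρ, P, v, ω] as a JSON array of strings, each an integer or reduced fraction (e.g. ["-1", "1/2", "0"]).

Write exponents as rows L,M,T / cols Q,κ,ρ,P,v,ω:
  L: [ 3 -1 -3 -1  1  0]
  M: [ 0  1  1  1  0  0]
  T: [-1 -2  0 -2 -1 -1]
Row reduction gives pivot columns Q,κ,ρ; rank = 3
Pivot set = {Q,κ,ρ}, free = {P,v,ω}
RREF:
  r0: [   1    0    0    0    0 -1/2]
  r1: [   0    1    0    1  1/2  3/4]
  r2: [   0    0    1    0 -1/2 -3/4]
Fix exponent of v at 1, P at 0, ω at 0; solve each RREF row for its pivot's exponent:
  r0: exp(Q) + (0)·1 = 0 ⇒ exp(Q) = 0
  r1: exp(κ) + (1/2)·1 = 0 ⇒ exp(κ) = -1/2
  r2: exp(ρ) + (-1/2)·1 = 0 ⇒ exp(ρ) = 1/2
Π_2 = κ^(-1/2) · ρ^(1/2) · v

["0", "-1/2", "1/2", "0", "1", "0"]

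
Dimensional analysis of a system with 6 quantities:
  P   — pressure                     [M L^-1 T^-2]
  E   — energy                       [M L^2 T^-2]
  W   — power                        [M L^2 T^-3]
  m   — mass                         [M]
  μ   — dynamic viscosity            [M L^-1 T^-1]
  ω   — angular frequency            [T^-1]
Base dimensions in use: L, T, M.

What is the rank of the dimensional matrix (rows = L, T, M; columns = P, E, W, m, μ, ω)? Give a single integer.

Exponent matrix [L,T,M] × [P,E,W,m,μ,ω]:
  L: [-1  2  2  0 -1  0]
  T: [-2 -2 -3  0 -1 -1]
  M: [ 1  1  1  1  1  0]
Echelon form has 3 nonzero rows (pivots: P,E,W)

3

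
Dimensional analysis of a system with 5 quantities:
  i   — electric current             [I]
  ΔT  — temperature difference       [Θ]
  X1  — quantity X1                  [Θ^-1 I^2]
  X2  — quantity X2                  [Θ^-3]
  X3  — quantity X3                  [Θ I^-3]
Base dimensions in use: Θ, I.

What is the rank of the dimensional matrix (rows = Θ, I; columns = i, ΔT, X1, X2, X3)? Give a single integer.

2

Write exponents as rows Θ,I / cols i,ΔT,X1,X2,X3:
  Θ: [ 0  1 -1 -3  1]
  I: [ 1  0  2  0 -3]
RREF → pivots at {i,ΔT} ⇒ r = 2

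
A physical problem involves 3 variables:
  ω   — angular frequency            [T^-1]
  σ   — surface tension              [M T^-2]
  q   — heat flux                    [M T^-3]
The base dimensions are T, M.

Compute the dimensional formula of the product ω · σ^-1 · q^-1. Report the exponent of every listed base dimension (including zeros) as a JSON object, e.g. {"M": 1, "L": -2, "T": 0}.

Dimensional matrix (T×M by ω×σ×q):
  T: [-1 -2 -3]
  M: [ 0  1  1]
  [T]: (1)·-1+(-1)·-2+(-1)·-3 = 4
  [M]: (1)·0+(-1)·1+(-1)·1 = -2
⇒ T^4 M^-2

{"T": 4, "M": -2}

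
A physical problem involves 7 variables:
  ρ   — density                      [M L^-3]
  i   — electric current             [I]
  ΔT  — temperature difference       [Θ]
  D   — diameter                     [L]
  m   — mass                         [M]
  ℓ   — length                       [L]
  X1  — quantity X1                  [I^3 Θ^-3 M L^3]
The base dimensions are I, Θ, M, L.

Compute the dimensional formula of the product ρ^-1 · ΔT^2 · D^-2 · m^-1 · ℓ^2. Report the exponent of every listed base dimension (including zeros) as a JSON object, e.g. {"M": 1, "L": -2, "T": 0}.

{"I": 0, "Θ": 2, "M": -2, "L": 3}

Dimensional matrix (I×Θ×M×L by ρ×i×ΔT×D×m×ℓ×X1):
  I: [ 0  1  0  0  0  0  3]
  Θ: [ 0  0  1  0  0  0 -3]
  M: [ 1  0  0  0  1  0  1]
  L: [-3  0  0  1  0  1  3]
  [I]: (-1)·0+(2)·0+(-2)·0+(-1)·0+(2)·0 = 0
  [Θ]: (-1)·0+(2)·1+(-2)·0+(-1)·0+(2)·0 = 2
  [M]: (-1)·1+(2)·0+(-2)·0+(-1)·1+(2)·0 = -2
  [L]: (-1)·-3+(2)·0+(-2)·1+(-1)·0+(2)·1 = 3
⇒ Θ^2 M^-2 L^3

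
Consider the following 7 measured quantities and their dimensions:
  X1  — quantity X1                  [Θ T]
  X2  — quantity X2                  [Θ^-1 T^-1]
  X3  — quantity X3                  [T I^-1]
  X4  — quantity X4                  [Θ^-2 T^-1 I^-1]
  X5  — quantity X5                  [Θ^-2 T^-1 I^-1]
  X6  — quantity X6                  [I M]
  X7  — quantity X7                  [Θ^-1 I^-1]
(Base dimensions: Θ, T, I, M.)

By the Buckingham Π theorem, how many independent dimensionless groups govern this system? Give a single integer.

Exponent matrix [Θ,T,I,M] × [X1,X2,X3,X4,X5,X6,X7]:
  Θ: [ 1 -1  0 -2 -2  0 -1]
  T: [ 1 -1  1 -1 -1  0  0]
  I: [ 0  0 -1 -1 -1  1 -1]
  M: [ 0  0  0  0  0  1  0]
Echelon form has 3 nonzero rows (pivots: X1,X3,X6)
n=7, r=3 ⇒ 4 dimensionless groups

4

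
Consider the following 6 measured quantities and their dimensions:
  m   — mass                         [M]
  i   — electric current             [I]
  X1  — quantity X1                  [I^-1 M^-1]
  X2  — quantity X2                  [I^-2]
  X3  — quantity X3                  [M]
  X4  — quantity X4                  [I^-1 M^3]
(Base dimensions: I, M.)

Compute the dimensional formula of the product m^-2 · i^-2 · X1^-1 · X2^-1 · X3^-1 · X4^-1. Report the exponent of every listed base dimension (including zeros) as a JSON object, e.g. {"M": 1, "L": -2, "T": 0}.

Dimensional matrix (I×M by m×i×X1×X2×X3×X4):
  I: [ 0  1 -1 -2  0 -1]
  M: [ 1  0 -1  0  1  3]
  [I]: (-2)·0+(-2)·1+(-1)·-1+(-1)·-2+(-1)·0+(-1)·-1 = 2
  [M]: (-2)·1+(-2)·0+(-1)·-1+(-1)·0+(-1)·1+(-1)·3 = -5
⇒ I^2 M^-5

{"I": 2, "M": -5}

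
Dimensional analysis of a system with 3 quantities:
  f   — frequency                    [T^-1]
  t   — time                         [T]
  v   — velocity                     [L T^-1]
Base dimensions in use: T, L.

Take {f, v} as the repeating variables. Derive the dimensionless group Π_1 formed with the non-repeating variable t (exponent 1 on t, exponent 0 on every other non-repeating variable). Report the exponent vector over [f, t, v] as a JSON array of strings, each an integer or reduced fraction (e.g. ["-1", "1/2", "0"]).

["1", "1", "0"]

Write exponents as rows T,L / cols f,t,v:
  T: [-1  1 -1]
  L: [ 0  0  1]
Row reduction gives pivot columns f,v; rank = 2
Pivot set = {f,v}, free = {t}
RREF:
  r0: [   1   -1    0]
  r1: [   0    0    1]
Fix exponent of t at 1; solve each RREF row for its pivot's exponent:
  r0: exp(f) + (-1)·1 = 0 ⇒ exp(f) = 1
  r1: exp(v) + (0)·1 = 0 ⇒ exp(v) = 0
Π_1 = f · t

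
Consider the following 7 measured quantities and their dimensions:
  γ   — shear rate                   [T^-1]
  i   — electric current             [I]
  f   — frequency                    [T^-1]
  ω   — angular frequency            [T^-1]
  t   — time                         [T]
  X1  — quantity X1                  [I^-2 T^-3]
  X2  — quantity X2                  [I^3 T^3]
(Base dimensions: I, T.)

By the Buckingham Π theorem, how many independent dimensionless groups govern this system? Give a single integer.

Exponent matrix [I,T] × [γ,i,f,ω,t,X1,X2]:
  I: [ 0  1  0  0  0 -2  3]
  T: [-1  0 -1 -1  1 -3  3]
Row reduction gives pivot columns γ,i; rank = 2
n=7, r=2 ⇒ 5 dimensionless groups

5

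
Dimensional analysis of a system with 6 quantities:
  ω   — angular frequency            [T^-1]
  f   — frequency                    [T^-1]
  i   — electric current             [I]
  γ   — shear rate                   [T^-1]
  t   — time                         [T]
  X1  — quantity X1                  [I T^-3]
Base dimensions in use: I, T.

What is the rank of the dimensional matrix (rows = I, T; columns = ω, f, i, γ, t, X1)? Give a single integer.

2

Dimensional matrix (I×T by ω×f×i×γ×t×X1):
  I: [ 0  0  1  0  0  1]
  T: [-1 -1  0 -1  1 -3]
Echelon form has 2 nonzero rows (pivots: ω,i)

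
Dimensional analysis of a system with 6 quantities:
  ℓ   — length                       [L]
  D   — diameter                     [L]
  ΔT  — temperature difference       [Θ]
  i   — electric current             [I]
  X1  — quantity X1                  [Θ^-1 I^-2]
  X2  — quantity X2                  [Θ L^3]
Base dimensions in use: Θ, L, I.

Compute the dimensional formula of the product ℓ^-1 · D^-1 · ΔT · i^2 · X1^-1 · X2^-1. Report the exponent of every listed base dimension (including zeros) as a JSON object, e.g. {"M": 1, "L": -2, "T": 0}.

{"Θ": 1, "L": -5, "I": 4}

Exponent matrix [Θ,L,I] × [ℓ,D,ΔT,i,X1,X2]:
  Θ: [ 0  0  1  0 -1  1]
  L: [ 1  1  0  0  0  3]
  I: [ 0  0  0  1 -2  0]
  [Θ]: (-1)·0+(-1)·0+(1)·1+(2)·0+(-1)·-1+(-1)·1 = 1
  [L]: (-1)·1+(-1)·1+(1)·0+(2)·0+(-1)·0+(-1)·3 = -5
  [I]: (-1)·0+(-1)·0+(1)·0+(2)·1+(-1)·-2+(-1)·0 = 4
⇒ Θ L^-5 I^4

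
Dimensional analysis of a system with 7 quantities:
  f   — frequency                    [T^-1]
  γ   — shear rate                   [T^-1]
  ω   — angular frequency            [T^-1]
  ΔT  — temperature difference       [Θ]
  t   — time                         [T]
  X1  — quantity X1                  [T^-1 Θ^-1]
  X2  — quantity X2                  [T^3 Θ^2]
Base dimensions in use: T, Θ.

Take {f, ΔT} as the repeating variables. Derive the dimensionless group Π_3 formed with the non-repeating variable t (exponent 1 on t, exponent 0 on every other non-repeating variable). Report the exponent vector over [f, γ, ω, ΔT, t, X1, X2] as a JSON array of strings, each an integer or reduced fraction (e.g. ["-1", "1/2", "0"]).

Write exponents as rows T,Θ / cols f,γ,ω,ΔT,t,X1,X2:
  T: [-1 -1 -1  0  1 -1  3]
  Θ: [ 0  0  0  1  0 -1  2]
Row reduction gives pivot columns f,ΔT; rank = 2
Pivot set = {f,ΔT}, free = {γ,ω,t,X1,X2}
RREF:
  r0: [   1    1    1    0   -1    1   -3]
  r1: [   0    0    0    1    0   -1    2]
Fix exponent of t at 1, γ at 0, ω at 0, X1 at 0, X2 at 0; solve each RREF row for its pivot's exponent:
  r0: exp(f) + (-1)·1 = 0 ⇒ exp(f) = 1
  r1: exp(ΔT) + (0)·1 = 0 ⇒ exp(ΔT) = 0
Π_3 = f · t

["1", "0", "0", "0", "1", "0", "0"]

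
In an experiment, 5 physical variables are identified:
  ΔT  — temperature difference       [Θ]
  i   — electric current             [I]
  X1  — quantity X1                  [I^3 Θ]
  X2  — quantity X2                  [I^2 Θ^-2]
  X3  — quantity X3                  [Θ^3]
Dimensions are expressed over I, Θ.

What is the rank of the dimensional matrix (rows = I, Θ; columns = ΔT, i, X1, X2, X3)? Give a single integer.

Dimensional matrix (I×Θ by ΔT×i×X1×X2×X3):
  I: [ 0  1  3  2  0]
  Θ: [ 1  0  1 -2  3]
Echelon form has 2 nonzero rows (pivots: ΔT,i)

2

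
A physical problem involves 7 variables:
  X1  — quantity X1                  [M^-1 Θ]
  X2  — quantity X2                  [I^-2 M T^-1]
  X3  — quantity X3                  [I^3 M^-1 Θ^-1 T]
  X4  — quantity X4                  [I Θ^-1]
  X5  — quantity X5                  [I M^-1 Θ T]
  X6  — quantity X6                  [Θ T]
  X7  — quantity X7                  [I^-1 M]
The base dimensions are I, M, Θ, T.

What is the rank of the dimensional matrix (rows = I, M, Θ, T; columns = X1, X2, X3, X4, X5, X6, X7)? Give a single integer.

3

Exponent matrix [I,M,Θ,T] × [X1,X2,X3,X4,X5,X6,X7]:
  I: [ 0 -2  3  1  1  0 -1]
  M: [-1  1 -1  0 -1  0  1]
  Θ: [ 1  0 -1 -1  1  1  0]
  T: [ 0 -1  1  0  1  1  0]
Row reduction gives pivot columns X1,X2,X3; rank = 3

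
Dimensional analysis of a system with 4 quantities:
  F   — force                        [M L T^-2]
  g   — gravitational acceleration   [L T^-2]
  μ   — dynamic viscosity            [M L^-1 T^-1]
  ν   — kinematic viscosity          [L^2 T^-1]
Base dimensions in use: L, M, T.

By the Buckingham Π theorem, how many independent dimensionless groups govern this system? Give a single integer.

Dimensional matrix (L×M×T by F×g×μ×ν):
  L: [ 1  1 -1  2]
  M: [ 1  0  1  0]
  T: [-2 -2 -1 -1]
RREF → pivots at {F,g,μ} ⇒ r = 3
4 vars − rank 3 = 1 Π group

1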